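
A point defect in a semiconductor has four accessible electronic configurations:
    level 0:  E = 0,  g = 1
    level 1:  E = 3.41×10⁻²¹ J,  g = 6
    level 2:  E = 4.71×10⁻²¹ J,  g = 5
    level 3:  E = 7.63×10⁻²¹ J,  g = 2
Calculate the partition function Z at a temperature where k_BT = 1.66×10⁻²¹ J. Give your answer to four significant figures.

Z = 2.082

Eᵢ/kT = 0, 2.05422, 2.83735, 4.59639.
Z = Σ gᵢe^(−Eᵢ/kT) = 1·e^(−0) + 6·e^(−2.05422) + 5·e^(−2.83735) + 2·e^(−4.59639) = 1.00000 + 0.769157 + 0.292903 + 0.0201764 = 2.08224.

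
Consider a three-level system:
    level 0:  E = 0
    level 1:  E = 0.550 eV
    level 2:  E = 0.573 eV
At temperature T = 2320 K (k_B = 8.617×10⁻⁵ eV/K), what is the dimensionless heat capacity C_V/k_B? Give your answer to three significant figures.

k_BT = 8.617×10⁻⁵ × 2320 K = 0.19991 eV.
Eᵢ/kT = 0, 2.7512, 2.8663.
Z = Σ e^(−Eᵢ/kT) = e^(−0) + e^(−2.7512) + e^(−2.8663) = 1.0000 + 0.063851 + 0.056909 = 1.1208.
⟨E⟩ = 0.060427 eV, ⟨E²⟩ = 0.033904 eV².
C_V/k_B = (⟨E²⟩ − ⟨E⟩²)/(kT)² = (0.033904 − 0.0036514)/0.039964 = 0.757.

0.757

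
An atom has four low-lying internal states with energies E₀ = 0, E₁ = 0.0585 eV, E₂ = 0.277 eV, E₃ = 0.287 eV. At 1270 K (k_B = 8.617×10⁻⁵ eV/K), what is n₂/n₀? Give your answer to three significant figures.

k_BT = 8.617×10⁻⁵ × 1270 K = 0.10944 eV.
n₂/n₀ = exp[−(E₂−E₀)/kT] = exp(−(0.277 eV)/(0.10944 eV)) = exp(-2.5311) = 0.0796.

0.0796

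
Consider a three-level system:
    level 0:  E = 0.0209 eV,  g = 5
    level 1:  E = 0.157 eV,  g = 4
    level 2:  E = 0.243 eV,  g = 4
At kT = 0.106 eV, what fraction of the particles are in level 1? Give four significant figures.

0.1678

Eᵢ/kT = 0.197170, 1.48113, 2.29245.
Z = Σ gᵢe^(−Eᵢ/kT) = 5·e^(−0.197170) + 4·e^(−1.48113) + 4·e^(−2.29245) = 4.10526 + 0.909522 + 0.404075 = 5.41886.
P₁ = g₁ e^(−E₁/kT) / Z = 0.909522/5.41886 = 0.1678.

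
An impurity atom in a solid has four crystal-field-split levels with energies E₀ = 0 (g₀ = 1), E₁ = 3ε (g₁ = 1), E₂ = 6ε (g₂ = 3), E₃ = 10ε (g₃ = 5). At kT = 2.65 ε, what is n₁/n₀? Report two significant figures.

n₁/n₀ = (g₁/g₀) exp[−(E₁−E₀)/kT] = (1/1) × exp(−(3ε)/(2.65ε)) = (1/1) × exp(-1.132) = 0.32.

0.32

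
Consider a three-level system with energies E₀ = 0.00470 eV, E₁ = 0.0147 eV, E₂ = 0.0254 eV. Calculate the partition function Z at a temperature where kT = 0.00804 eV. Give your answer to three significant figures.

Eᵢ/kT = 0.58458, 1.8284, 3.1592.
Z = Σ e^(−Eᵢ/kT) = e^(−0.58458) + e^(−1.8284) + e^(−3.1592) = 0.55734 + 0.16067 + 0.042460 = 0.76047.

Z = 0.760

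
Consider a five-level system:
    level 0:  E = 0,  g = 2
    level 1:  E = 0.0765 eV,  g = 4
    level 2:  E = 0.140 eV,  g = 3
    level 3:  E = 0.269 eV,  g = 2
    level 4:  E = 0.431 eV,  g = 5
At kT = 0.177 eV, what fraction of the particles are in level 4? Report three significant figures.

0.0641

Eᵢ/kT = 0, 0.43220, 0.79096, 1.5198, 2.4350.
Z = Σ gᵢe^(−Eᵢ/kT) = 2·e^(−0) + 4·e^(−0.43220) + 3·e^(−0.79096) + 2·e^(−1.5198) + 5·e^(−2.4350) = 2.0000 + 2.5963 + 1.3602 + 0.43751 + 0.43799 = 6.8320.
P₄ = g₄ e^(−E₄/kT) / Z = 0.43799/6.8320 = 0.0641.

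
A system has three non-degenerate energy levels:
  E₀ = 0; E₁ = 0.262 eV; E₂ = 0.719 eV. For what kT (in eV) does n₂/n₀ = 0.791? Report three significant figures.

3.07 eV

n₂/n₀ = exp[−(E₂−E₀)/kT] = 0.791.
⇒ (E₂−E₀)/kT = ln(1/0.791) = ln(1.2642) = 0.23444.
kT = 0.719 eV / 0.23444 = 3.07 eV.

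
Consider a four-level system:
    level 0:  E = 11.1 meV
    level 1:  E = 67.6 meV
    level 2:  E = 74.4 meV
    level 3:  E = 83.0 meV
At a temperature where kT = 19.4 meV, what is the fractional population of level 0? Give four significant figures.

0.8951

Eᵢ/kT = 0.572165, 3.48454, 3.83505, 4.27835.
Z = Σ e^(−Eᵢ/kT) = e^(−0.572165) + e^(−3.48454) + e^(−3.83505) + e^(−4.27835) = 0.564302 + 0.0306679 + 0.0216003 + 0.0138655 = 0.630436.
P₀ = e^(−E₀/kT) / Z = 0.564302/0.630436 = 0.8951.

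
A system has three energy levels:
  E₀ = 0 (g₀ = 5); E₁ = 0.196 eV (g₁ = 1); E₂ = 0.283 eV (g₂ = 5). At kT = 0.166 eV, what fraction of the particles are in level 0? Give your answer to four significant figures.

Eᵢ/kT = 0, 1.18072, 1.70482.
Z = Σ gᵢe^(−Eᵢ/kT) = 5·e^(−0) + 1·e^(−1.18072) + 5·e^(−1.70482) = 5.00000 + 0.307058 + 0.909026 = 6.21608.
P₀ = g₀ e^(−E₀/kT) / Z = 5.00000/6.21608 = 0.8044.

0.8044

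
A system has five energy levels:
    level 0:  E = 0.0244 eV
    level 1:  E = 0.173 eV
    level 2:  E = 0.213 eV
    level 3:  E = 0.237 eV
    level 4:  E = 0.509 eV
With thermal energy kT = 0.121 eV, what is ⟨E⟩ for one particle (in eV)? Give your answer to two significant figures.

0.10 eV

Eᵢ/kT = 0.2017, 1.430, 1.760, 1.959, 4.207.
Z = Σ e^(−Eᵢ/kT) = e^(−0.2017) + e^(−1.430) + e^(−1.760) + e^(−1.959) + e^(−4.207) = 0.8173 + 0.2393 + 0.1720 + 0.1410 + 0.01489 = 1.384.
⟨E⟩ = Σ Eᵢ e^(−Eᵢ/kT) / Z = (0.0244·0.8173 + 0.173·0.2393 + 0.213·0.1720 + 0.237·0.1410 + 0.509·0.01489) / 1.384 = 0.10 eV.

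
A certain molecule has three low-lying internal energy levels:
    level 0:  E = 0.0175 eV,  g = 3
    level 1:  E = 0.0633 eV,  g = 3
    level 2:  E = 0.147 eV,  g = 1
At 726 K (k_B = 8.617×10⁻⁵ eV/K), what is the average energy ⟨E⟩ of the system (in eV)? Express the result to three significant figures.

k_BT = 8.617×10⁻⁵ × 726 K = 0.062559 eV.
Eᵢ/kT = 0.27974, 1.0118, 2.3498.
Z = Σ gᵢe^(−Eᵢ/kT) = 3·e^(−0.27974) + 3·e^(−1.0118) + 1·e^(−2.3498) = 2.2679 + 1.0907 + 0.095388 = 3.4540.
⟨E⟩ = Σ Eᵢ gᵢe^(−Eᵢ/kT) / Z = (0.0175·2.2679 + 0.0633·1.0907 + 0.147·0.095388) / 3.4540 = 0.0355 eV.

0.0355 eV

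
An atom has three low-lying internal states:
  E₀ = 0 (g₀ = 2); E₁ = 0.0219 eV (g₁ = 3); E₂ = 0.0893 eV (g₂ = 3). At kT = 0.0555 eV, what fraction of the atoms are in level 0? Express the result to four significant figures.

0.4327

Eᵢ/kT = 0, 0.394595, 1.60901.
Z = Σ gᵢe^(−Eᵢ/kT) = 2·e^(−0) + 3·e^(−0.394595) + 3·e^(−1.60901) = 2.00000 + 2.02186 + 0.600257 = 4.62212.
P₀ = g₀ e^(−E₀/kT) / Z = 2.00000/4.62212 = 0.4327.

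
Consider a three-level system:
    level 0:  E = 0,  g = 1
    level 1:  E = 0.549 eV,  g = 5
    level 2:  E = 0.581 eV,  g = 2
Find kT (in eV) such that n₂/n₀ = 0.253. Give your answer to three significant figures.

n₂/n₀ = (g₂/g₀) exp[−(E₂−E₀)/kT] = 0.253.
⇒ (E₂−E₀)/kT = ln((2/1)/0.253) = ln(7.9051) = 2.0675.
kT = 0.581 eV / 2.0675 = 0.281 eV.

0.281 eV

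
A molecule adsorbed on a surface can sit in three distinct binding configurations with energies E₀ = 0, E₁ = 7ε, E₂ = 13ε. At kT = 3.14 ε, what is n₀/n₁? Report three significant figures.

9.29

n₀/n₁ = exp[−(E₀−E₁)/kT] = exp(−(-7ε)/(3.14ε)) = exp(2.2293) = 9.29.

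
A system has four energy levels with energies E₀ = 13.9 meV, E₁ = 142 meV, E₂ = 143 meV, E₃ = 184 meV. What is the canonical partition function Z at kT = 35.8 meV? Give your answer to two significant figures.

Eᵢ/kT = 0.3883, 3.966, 3.994, 5.140.
Z = Σ e^(−Eᵢ/kT) = e^(−0.3883) + e^(−3.966) + e^(−3.994) + e^(−5.140) = 0.6782 + 0.01895 + 0.01843 + 0.005858 = 0.7214.

Z = 0.72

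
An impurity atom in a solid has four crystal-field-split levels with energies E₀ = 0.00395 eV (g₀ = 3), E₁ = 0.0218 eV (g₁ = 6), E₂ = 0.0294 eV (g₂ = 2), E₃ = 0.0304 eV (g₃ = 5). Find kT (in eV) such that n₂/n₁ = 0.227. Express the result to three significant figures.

0.0198 eV

n₂/n₁ = (g₂/g₁) exp[−(E₂−E₁)/kT] = 0.227.
⇒ (E₂−E₁)/kT = ln((2/6)/0.227) = ln(1.4684) = 0.38417.
kT = 0.0076 eV / 0.38417 = 0.0198 eV.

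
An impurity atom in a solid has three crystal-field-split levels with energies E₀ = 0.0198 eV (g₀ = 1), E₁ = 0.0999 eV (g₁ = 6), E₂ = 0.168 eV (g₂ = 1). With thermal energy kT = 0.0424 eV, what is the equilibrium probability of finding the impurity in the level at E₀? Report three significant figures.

0.516

Eᵢ/kT = 0.46698, 2.3561, 3.9623.
Z = Σ gᵢe^(−Eᵢ/kT) = 1·e^(−0.46698) + 6·e^(−2.3561) + 1·e^(−3.9623) = 0.62689 + 0.56874 + 0.019019 = 1.2146.
P₀ = g₀ e^(−E₀/kT) / Z = 0.62689/1.2146 = 0.516.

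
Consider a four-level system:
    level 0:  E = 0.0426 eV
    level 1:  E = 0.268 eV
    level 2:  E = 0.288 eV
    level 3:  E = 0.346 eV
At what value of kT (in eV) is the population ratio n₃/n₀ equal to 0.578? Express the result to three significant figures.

0.553 eV

n₃/n₀ = exp[−(E₃−E₀)/kT] = 0.578.
⇒ (E₃−E₀)/kT = ln(1/0.578) = ln(1.7301) = 0.54818.
kT = 0.3034 eV / 0.54818 = 0.553 eV.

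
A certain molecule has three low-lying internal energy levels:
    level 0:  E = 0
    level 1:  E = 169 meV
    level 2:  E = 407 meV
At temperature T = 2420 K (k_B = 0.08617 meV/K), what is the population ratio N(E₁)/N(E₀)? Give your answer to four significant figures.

k_BT = 0.08617 × 2420 K = 208.531 meV.
n₁/n₀ = exp[−(E₁−E₀)/kT] = exp(−(169 meV)/(208.531 meV)) = exp(-0.810431) = 0.4447.

0.4447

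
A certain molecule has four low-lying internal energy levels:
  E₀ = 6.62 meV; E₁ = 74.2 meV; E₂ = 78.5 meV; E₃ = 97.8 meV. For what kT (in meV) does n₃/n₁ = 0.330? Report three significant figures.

21.3 meV

n₃/n₁ = exp[−(E₃−E₁)/kT] = 0.330.
⇒ (E₃−E₁)/kT = ln(1/0.330) = ln(3.0303) = 1.1087.
kT = 23.6 meV / 1.1087 = 21.3 meV.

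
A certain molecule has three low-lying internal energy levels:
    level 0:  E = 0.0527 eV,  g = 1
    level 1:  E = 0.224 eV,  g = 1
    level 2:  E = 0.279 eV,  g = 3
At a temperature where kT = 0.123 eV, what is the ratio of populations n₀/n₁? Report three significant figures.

n₀/n₁ = (g₀/g₁) exp[−(E₀−E₁)/kT] = (1/1) × exp(−(-0.1713 eV)/(0.123 eV)) = (1/1) × exp(1.3927) = 4.03.

4.03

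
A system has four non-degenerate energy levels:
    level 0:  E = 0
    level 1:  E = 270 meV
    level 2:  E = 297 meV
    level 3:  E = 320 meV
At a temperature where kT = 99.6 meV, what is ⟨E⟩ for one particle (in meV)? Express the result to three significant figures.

Eᵢ/kT = 0, 2.7108, 2.9819, 3.2129.
Z = Σ e^(−Eᵢ/kT) = e^(−0) + e^(−2.7108) + e^(−2.9819) + e^(−3.2129) = 1.0000 + 0.066484 + 0.050696 + 0.040240 = 1.1574.
⟨E⟩ = Σ Eᵢ e^(−Eᵢ/kT) / Z = (0·1.0000 + 270·0.066484 + 297·0.050696 + 320·0.040240) / 1.1574 = 39.6 meV.

39.6 meV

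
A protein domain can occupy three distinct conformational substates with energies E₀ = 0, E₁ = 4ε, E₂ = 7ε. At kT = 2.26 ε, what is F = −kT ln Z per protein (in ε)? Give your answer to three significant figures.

-0.441 ε

Eᵢ/kT = 0, 1.7699, 3.0973.
Z = Σ e^(−Eᵢ/kT) = e^(−0) + e^(−1.7699) + e^(−3.0973) = 1.0000 + 0.17035 + 0.045171 = 1.2155.
F = −kT ln Z = −2.26 × ln(1.2155) = −2.26 × 0.19516 = -0.441 ε.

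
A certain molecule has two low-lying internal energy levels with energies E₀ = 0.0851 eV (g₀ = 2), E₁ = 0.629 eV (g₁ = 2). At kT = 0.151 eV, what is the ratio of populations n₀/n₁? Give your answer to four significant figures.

n₀/n₁ = (g₀/g₁) exp[−(E₀−E₁)/kT] = (2/2) × exp(−(-0.5439 eV)/(0.151 eV)) = (2/2) × exp(3.60199) = 36.67.

36.67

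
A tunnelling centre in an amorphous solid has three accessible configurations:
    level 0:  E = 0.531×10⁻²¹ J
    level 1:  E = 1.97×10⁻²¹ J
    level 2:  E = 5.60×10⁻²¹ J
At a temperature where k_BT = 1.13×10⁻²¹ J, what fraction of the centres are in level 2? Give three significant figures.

0.00873

Eᵢ/kT = 0.46991, 1.7434, 4.9558.
Z = Σ e^(−Eᵢ/kT) = e^(−0.46991) + e^(−1.7434) + e^(−4.9558) = 0.62506 + 0.17492 + 0.0070424 = 0.80702.
P₂ = e^(−E₂/kT) / Z = 0.0070424/0.80702 = 0.00873.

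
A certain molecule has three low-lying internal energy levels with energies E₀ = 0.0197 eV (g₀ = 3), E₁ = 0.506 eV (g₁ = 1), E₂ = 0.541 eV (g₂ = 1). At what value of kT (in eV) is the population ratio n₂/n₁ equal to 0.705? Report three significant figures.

n₂/n₁ = (g₂/g₁) exp[−(E₂−E₁)/kT] = 0.705.
⇒ (E₂−E₁)/kT = ln((1/1)/0.705) = ln(1.4184) = 0.34953.
kT = 0.035 eV / 0.34953 = 0.100 eV.

0.100 eV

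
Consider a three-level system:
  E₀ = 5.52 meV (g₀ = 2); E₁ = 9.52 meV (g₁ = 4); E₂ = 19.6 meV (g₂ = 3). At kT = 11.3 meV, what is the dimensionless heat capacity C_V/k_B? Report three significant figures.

Eᵢ/kT = 0.48850, 0.84248, 1.7345.
Z = Σ gᵢe^(−Eᵢ/kT) = 2·e^(−0.48850) + 4·e^(−0.84248) + 3·e^(−1.7345) = 1.2271 + 1.7226 + 0.52947 = 3.4792.
⟨E⟩ = 9.6431 meV, ⟨E²⟩ = 114.08 meV².
C_V/k_B = (⟨E²⟩ − ⟨E⟩²)/(kT)² = (114.08 − 92.989)/127.69 = 0.165.

0.165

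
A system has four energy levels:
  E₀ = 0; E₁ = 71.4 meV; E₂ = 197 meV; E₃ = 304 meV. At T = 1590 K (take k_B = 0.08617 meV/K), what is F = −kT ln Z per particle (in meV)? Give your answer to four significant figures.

-90.80 meV

k_BT = 0.08617 × 1590 K = 137.010 meV.
Eᵢ/kT = 0, 0.521130, 1.43785, 2.21882.
Z = Σ e^(−Eᵢ/kT) = e^(−0) + e^(−0.521130) + e^(−1.43785) + e^(−2.21882) = 1.00000 + 0.593849 + 0.237438 + 0.108737 = 1.94002.
F = −kT ln Z = −137.010 × ln(1.94002) = −137.010 × 0.662698 = -90.80 meV.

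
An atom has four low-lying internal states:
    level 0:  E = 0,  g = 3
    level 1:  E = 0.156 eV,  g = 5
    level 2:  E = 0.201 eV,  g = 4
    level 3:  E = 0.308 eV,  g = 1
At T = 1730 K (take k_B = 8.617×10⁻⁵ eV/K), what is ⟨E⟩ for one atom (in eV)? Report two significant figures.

k_BT = 8.617×10⁻⁵ × 1730 K = 0.1491 eV.
Eᵢ/kT = 0, 1.046, 1.348, 2.066.
Z = Σ gᵢe^(−Eᵢ/kT) = 3·e^(−0) + 5·e^(−1.046) + 4·e^(−1.348) + 1·e^(−2.066) = 3.000 + 1.757 + 1.039 + 0.1267 = 5.923.
⟨E⟩ = Σ Eᵢ gᵢe^(−Eᵢ/kT) / Z = (0·3.000 + 0.156·1.757 + 0.201·1.039 + 0.308·0.1267) / 5.923 = 0.088 eV.

0.088 eV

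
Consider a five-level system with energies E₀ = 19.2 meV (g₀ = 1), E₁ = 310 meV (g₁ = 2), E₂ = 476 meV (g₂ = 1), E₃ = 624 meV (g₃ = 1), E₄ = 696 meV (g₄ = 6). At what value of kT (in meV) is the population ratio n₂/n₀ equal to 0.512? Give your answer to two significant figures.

n₂/n₀ = (g₂/g₀) exp[−(E₂−E₀)/kT] = 0.512.
⇒ (E₂−E₀)/kT = ln((1/1)/0.512) = ln(1.953) = 0.6694.
kT = 456.8 meV / 0.6694 = 680 meV.

680 meV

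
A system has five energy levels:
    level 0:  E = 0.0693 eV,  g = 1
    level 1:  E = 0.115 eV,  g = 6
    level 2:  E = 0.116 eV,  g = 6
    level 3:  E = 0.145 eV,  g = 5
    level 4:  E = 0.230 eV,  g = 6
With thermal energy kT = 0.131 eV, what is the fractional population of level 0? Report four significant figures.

Eᵢ/kT = 0.529008, 0.877863, 0.885496, 1.10687, 1.75573.
Z = Σ gᵢe^(−Eᵢ/kT) = 1·e^(−0.529008) + 6·e^(−0.877863) + 6·e^(−0.885496) + 5·e^(−1.10687) + 6·e^(−1.75573) = 0.589189 + 2.49402 + 2.47506 + 1.65296 + 1.03669 = 8.24792.
P₀ = g₀ e^(−E₀/kT) / Z = 0.589189/8.24792 = 0.07143.

0.07143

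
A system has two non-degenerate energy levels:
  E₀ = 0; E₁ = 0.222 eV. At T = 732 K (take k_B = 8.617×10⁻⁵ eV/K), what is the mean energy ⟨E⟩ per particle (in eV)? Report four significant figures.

k_BT = 8.617×10⁻⁵ × 732 K = 0.0630764 eV.
Eᵢ/kT = 0, 3.51954.
Z = Σ e^(−Eᵢ/kT) = e^(−0) + e^(−3.51954) = 1.00000 + 0.0296131 = 1.02961.
⟨E⟩ = Σ Eᵢ e^(−Eᵢ/kT) / Z = (0·1.00000 + 0.222·0.0296131) / 1.02961 = 0.006385 eV.

0.006385 eV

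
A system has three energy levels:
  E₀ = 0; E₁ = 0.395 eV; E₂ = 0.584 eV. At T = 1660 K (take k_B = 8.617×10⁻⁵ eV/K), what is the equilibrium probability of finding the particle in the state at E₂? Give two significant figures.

k_BT = 8.617×10⁻⁵ × 1660 K = 0.1430 eV.
Eᵢ/kT = 0, 2.762, 4.084.
Z = Σ e^(−Eᵢ/kT) = e^(−0) + e^(−2.762) + e^(−4.084) = 1.000 + 0.06317 + 0.01684 = 1.080.
P₂ = e^(−E₂/kT) / Z = 0.01684/1.080 = 0.016.

0.016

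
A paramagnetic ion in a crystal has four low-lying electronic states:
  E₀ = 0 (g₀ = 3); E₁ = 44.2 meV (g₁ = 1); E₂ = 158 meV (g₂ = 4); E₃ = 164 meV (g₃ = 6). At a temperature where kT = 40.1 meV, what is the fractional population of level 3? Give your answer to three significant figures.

0.0286

Eᵢ/kT = 0, 1.1022, 3.9401, 4.0898.
Z = Σ gᵢe^(−Eᵢ/kT) = 3·e^(−0) + 1·e^(−1.1022) + 4·e^(−3.9401) + 6·e^(−4.0898) = 3.0000 + 0.33214 + 0.077785 + 0.10046 = 3.5104.
P₃ = g₃ e^(−E₃/kT) / Z = 0.10046/3.5104 = 0.0286.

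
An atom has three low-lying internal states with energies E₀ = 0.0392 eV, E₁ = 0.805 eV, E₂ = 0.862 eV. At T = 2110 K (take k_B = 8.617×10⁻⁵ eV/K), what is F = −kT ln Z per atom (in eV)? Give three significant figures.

k_BT = 8.617×10⁻⁵ × 2110 K = 0.18182 eV.
Eᵢ/kT = 0.21560, 4.4275, 4.7410.
Z = Σ e^(−Eᵢ/kT) = e^(−0.21560) + e^(−4.4275) + e^(−4.7410) = 0.80606 + 0.011944 + 0.0087299 = 0.82673.
F = −kT ln Z = −0.18182 × ln(0.82673) = −0.18182 × -0.19028 = 0.0346 eV.

0.0346 eV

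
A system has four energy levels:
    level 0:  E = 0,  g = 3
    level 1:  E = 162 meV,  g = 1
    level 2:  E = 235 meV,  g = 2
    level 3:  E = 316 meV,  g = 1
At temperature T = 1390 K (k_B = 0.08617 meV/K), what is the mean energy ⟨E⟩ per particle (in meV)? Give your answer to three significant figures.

k_BT = 0.08617 × 1390 K = 119.78 meV.
Eᵢ/kT = 0, 1.3525, 1.9619, 2.6382.
Z = Σ gᵢe^(−Eᵢ/kT) = 3·e^(−0) + 1·e^(−1.3525) + 2·e^(−1.9619) + 1·e^(−2.6382) = 3.0000 + 0.25859 + 0.28118 + 0.071490 = 3.6113.
⟨E⟩ = Σ Eᵢ gᵢe^(−Eᵢ/kT) / Z = (0·3.0000 + 162·0.25859 + 235·0.28118 + 316·0.071490) / 3.6113 = 36.2 meV.

36.2 meV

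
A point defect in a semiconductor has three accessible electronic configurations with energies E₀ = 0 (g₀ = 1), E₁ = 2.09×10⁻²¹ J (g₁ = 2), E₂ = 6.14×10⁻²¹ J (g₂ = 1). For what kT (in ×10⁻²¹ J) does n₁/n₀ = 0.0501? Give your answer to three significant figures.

0.567 ×10⁻²¹ J

n₁/n₀ = (g₁/g₀) exp[−(E₁−E₀)/kT] = 0.0501.
⇒ (E₁−E₀)/kT = ln((2/1)/0.0501) = ln(39.920) = 3.6869.
kT = 2.09 ×10⁻²¹ J / 3.6869 = 0.567 ×10⁻²¹ J.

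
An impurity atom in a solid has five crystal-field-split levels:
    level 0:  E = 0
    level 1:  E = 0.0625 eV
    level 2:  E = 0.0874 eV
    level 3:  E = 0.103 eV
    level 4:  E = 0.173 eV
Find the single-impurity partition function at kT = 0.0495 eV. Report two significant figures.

Z = 1.6

Eᵢ/kT = 0, 1.263, 1.766, 2.081, 3.495.
Z = Σ e^(−Eᵢ/kT) = e^(−0) + e^(−1.263) + e^(−1.766) + e^(−2.081) + e^(−3.495) = 1.000 + 0.2828 + 0.1710 + 0.1248 + 0.03035 = 1.609.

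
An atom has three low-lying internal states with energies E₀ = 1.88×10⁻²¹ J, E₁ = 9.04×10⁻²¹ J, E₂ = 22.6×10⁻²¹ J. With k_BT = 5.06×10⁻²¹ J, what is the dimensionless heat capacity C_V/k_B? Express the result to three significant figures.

Eᵢ/kT = 0.37154, 1.7866, 4.4664.
Z = Σ e^(−Eᵢ/kT) = e^(−0.37154) + e^(−1.7866) + e^(−4.4664) = 0.68967 + 0.16753 + 0.011489 = 0.86869.
⟨E⟩ = 3.5349, ⟨E²⟩ = 25.321.
C_V/k_B = (⟨E²⟩ − ⟨E⟩²)/(kT)² = (25.321 − 12.496)/25.604 = 0.501.

0.501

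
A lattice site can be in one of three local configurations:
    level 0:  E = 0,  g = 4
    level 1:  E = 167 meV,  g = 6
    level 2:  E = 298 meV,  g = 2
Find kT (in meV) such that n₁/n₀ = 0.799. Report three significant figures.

265 meV

n₁/n₀ = (g₁/g₀) exp[−(E₁−E₀)/kT] = 0.799.
⇒ (E₁−E₀)/kT = ln((6/4)/0.799) = ln(1.8773) = 0.62983.
kT = 167 meV / 0.62983 = 265 meV.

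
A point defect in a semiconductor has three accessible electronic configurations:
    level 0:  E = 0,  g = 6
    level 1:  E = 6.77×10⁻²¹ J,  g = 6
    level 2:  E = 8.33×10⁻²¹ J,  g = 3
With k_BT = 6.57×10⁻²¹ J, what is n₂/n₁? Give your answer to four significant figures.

0.3943

n₂/n₁ = (g₂/g₁) exp[−(E₂−E₁)/kT] = (3/6) × exp(−(1.56 ×10⁻²¹ J)/(6.57 ×10⁻²¹ J)) = (3/6) × exp(-0.237443) = 0.3943.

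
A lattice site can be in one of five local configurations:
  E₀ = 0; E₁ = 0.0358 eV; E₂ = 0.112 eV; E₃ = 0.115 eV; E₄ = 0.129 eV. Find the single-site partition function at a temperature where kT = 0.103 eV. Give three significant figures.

Z = 2.66

Eᵢ/kT = 0, 0.34757, 1.0874, 1.1165, 1.2524.
Z = Σ e^(−Eᵢ/kT) = e^(−0) + e^(−0.34757) + e^(−1.0874) + e^(−1.1165) + e^(−1.2524) = 1.0000 + 0.70640 + 0.33709 + 0.32742 + 0.28582 = 2.6567.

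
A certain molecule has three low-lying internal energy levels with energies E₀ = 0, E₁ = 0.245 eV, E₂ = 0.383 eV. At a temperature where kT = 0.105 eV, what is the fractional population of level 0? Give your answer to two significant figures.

0.89

Eᵢ/kT = 0, 2.333, 3.648.
Z = Σ e^(−Eᵢ/kT) = e^(−0) + e^(−2.333) + e^(−3.648) = 1.000 + 0.09700 + 0.02604 = 1.123.
P₀ = e^(−E₀/kT) / Z = 1.000/1.123 = 0.89.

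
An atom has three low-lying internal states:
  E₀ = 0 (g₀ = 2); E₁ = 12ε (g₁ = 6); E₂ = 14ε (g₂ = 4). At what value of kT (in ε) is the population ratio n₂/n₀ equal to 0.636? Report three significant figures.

n₂/n₀ = (g₂/g₀) exp[−(E₂−E₀)/kT] = 0.636.
⇒ (E₂−E₀)/kT = ln((4/2)/0.636) = ln(3.1447) = 1.1457.
kT = 14ε / 1.1457 = 12.2 ε.

12.2 ε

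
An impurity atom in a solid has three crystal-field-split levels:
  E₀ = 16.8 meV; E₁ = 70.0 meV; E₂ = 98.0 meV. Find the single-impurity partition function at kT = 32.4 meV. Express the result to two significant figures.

Z = 0.76

Eᵢ/kT = 0.5185, 2.160, 3.025.
Z = Σ e^(−Eᵢ/kT) = e^(−0.5185) + e^(−2.160) + e^(−3.025) = 0.5954 + 0.1153 + 0.04856 = 0.7593.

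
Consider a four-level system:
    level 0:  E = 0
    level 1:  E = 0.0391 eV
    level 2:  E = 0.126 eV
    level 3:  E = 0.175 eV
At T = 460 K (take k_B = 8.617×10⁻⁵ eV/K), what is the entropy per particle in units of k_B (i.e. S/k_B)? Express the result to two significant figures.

0.74

k_BT = 8.617×10⁻⁵ × 460 K = 0.03964 eV.
Eᵢ/kT = 0, 0.9864, 3.179, 4.415.
Z = Σ e^(−Eᵢ/kT) = e^(−0) + e^(−0.9864) + e^(−3.179) + e^(−4.415) = 1.000 + 0.3729 + 0.04163 + 0.01209 = 1.427.
⟨E⟩ = Σ EᵢPᵢ = 0.01538 eV.
S/k_B = ln Z + ⟨E⟩/kT = ln(1.427) + 0.01538/0.03964 = 0.3556 + 0.3880 = 0.74.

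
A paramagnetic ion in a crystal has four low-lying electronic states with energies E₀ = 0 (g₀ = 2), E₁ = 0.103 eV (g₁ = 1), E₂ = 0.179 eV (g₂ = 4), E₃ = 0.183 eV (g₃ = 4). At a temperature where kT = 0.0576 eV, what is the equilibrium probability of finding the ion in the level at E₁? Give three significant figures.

0.0666

Eᵢ/kT = 0, 1.7882, 3.1076, 3.1771.
Z = Σ gᵢe^(−Eᵢ/kT) = 2·e^(−0) + 1·e^(−1.7882) + 4·e^(−3.1076) + 4·e^(−3.1771) = 2.0000 + 0.16726 + 0.17883 + 0.16683 = 2.5129.
P₁ = g₁ e^(−E₁/kT) / Z = 0.16726/2.5129 = 0.0666.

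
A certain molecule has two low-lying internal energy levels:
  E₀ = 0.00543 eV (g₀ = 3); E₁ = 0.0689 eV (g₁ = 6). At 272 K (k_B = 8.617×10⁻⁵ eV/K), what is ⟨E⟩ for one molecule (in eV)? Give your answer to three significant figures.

k_BT = 8.617×10⁻⁵ × 272 K = 0.023438 eV.
Eᵢ/kT = 0.23168, 2.9397.
Z = Σ gᵢe^(−Eᵢ/kT) = 3·e^(−0.23168) + 6·e^(−2.9397) = 2.3796 + 0.31729 = 2.6969.
⟨E⟩ = Σ Eᵢ gᵢe^(−Eᵢ/kT) / Z = (0.00543·2.3796 + 0.0689·0.31729) / 2.6969 = 0.0129 eV.

0.0129 eV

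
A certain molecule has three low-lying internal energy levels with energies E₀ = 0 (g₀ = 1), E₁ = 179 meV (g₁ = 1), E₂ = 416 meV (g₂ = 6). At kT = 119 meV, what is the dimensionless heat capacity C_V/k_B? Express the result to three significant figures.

Eᵢ/kT = 0, 1.5042, 3.4958.
Z = Σ gᵢe^(−Eᵢ/kT) = 1·e^(−0) + 1·e^(−1.5042) + 6·e^(−3.4958) = 1.0000 + 0.22219 + 0.18195 = 1.4041.
⟨E⟩ = 82.233 meV, ⟨E²⟩ = 27496 meV².
C_V/k_B = (⟨E²⟩ − ⟨E⟩²)/(kT)² = (27496 − 6762.3)/14161 = 1.46.

1.46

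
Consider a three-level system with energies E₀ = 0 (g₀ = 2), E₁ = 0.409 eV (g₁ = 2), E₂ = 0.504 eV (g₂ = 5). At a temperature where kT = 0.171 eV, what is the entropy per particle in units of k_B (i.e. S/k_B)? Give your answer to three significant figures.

1.39

Eᵢ/kT = 0, 2.3918, 2.9474.
Z = Σ gᵢe^(−Eᵢ/kT) = 2·e^(−0) + 2·e^(−2.3918) + 5·e^(−2.9474) = 2.0000 + 0.18293 + 0.26238 = 2.4453.
⟨E⟩ = Σ EᵢPᵢ = 0.084676 eV.
S/k_B = ln Z + ⟨E⟩/kT = ln(2.4453) + 0.084676/0.171 = 0.89417 + 0.49518 = 1.39.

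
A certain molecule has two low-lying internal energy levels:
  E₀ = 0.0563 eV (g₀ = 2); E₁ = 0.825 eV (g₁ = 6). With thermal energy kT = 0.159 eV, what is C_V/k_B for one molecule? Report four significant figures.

Eᵢ/kT = 0.354088, 5.18868.
Z = Σ gᵢe^(−Eᵢ/kT) = 2·e^(−0.354088) + 6·e^(−5.18868) = 1.40363 + 0.0334762 = 1.43711.
⟨E⟩ = 0.0742060 eV, ⟨E²⟩ = 0.0189504 eV².
C_V/k_B = (⟨E²⟩ − ⟨E⟩²)/(kT)² = (0.0189504 − 0.00550653)/0.0252810 = 0.5318.

0.5318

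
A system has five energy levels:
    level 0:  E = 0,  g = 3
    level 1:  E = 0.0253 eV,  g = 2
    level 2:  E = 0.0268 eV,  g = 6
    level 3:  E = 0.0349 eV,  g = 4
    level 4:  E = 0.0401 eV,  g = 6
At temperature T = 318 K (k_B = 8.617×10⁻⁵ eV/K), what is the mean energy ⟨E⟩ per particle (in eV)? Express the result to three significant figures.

k_BT = 8.617×10⁻⁵ × 318 K = 0.027402 eV.
Eᵢ/kT = 0, 0.92329, 0.97803, 1.2736, 1.4634.
Z = Σ gᵢe^(−Eᵢ/kT) = 3·e^(−0) + 2·e^(−0.92329) + 6·e^(−0.97803) + 4·e^(−1.2736) + 6·e^(−1.4634) = 3.0000 + 0.79442 + 2.2563 + 1.1193 + 1.3887 = 8.5587.
⟨E⟩ = Σ Eᵢ gᵢe^(−Eᵢ/kT) / Z = (0·3.0000 + 0.0253·0.79442 + 0.0268·2.2563 + 0.0349·1.1193 + 0.0401·1.3887) / 8.5587 = 0.0205 eV.

0.0205 eV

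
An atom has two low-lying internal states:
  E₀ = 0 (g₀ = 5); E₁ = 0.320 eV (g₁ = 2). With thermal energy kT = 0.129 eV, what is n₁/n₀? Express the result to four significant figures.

n₁/n₀ = (g₁/g₀) exp[−(E₁−E₀)/kT] = (2/5) × exp(−(0.320 eV)/(0.129 eV)) = (2/5) × exp(-2.48062) = 0.03348.

0.03348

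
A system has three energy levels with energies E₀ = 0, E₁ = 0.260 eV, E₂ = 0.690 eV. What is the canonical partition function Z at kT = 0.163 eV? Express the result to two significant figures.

Eᵢ/kT = 0, 1.595, 4.233.
Z = Σ e^(−Eᵢ/kT) = e^(−0) + e^(−1.595) + e^(−4.233) = 1.000 + 0.2029 + 0.01451 = 1.217.

Z = 1.2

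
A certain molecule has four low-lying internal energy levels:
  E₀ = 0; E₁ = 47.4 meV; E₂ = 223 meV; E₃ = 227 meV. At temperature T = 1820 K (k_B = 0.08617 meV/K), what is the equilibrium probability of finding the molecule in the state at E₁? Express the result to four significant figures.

0.3336

k_BT = 0.08617 × 1820 K = 156.829 meV.
Eᵢ/kT = 0, 0.302240, 1.42193, 1.44744.
Z = Σ e^(−Eᵢ/kT) = e^(−0) + e^(−0.302240) + e^(−1.42193) + e^(−1.44744) = 1.00000 + 0.739161 + 0.241248 + 0.235172 = 2.21558.
P₁ = e^(−E₁/kT) / Z = 0.739161/2.21558 = 0.3336.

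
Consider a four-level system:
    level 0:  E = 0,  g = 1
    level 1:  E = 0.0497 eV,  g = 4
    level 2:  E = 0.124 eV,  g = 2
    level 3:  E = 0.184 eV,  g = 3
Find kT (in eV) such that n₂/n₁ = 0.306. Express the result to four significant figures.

n₂/n₁ = (g₂/g₁) exp[−(E₂−E₁)/kT] = 0.306.
⇒ (E₂−E₁)/kT = ln((2/4)/0.306) = ln(1.63399) = 0.491025.
kT = 0.0743 eV / 0.491025 = 0.1513 eV.

0.1513 eV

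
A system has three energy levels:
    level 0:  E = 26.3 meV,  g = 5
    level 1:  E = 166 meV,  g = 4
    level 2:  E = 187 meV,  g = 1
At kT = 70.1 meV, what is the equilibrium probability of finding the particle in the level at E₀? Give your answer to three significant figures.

Eᵢ/kT = 0.37518, 2.3680, 2.6676.
Z = Σ gᵢe^(−Eᵢ/kT) = 5·e^(−0.37518) + 4·e^(−2.3680) + 1·e^(−2.6676) = 3.4358 + 0.37467 + 0.069419 = 3.8799.
P₀ = g₀ e^(−E₀/kT) / Z = 3.4358/3.8799 = 0.886.

0.886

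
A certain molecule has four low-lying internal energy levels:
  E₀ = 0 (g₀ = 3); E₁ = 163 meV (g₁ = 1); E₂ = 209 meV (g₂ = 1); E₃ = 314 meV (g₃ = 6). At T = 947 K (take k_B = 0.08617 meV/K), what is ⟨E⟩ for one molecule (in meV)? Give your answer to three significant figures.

23.5 meV

k_BT = 0.08617 × 947 K = 81.603 meV.
Eᵢ/kT = 0, 1.9975, 2.5612, 3.8479.
Z = Σ gᵢe^(−Eᵢ/kT) = 3·e^(−0) + 1·e^(−1.9975) + 1·e^(−2.5612) + 6·e^(−3.8479) = 3.0000 + 0.13567 + 0.077212 + 0.12795 = 3.3408.
⟨E⟩ = Σ Eᵢ gᵢe^(−Eᵢ/kT) / Z = (0·3.0000 + 163·0.13567 + 209·0.077212 + 314·0.12795) / 3.3408 = 23.5 meV.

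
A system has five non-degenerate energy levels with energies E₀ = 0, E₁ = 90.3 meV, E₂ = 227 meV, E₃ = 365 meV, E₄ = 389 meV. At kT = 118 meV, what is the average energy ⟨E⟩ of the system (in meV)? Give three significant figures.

62.7 meV

Eᵢ/kT = 0, 0.76525, 1.9237, 3.0932, 3.2966.
Z = Σ e^(−Eᵢ/kT) = e^(−0) + e^(−0.76525) + e^(−1.9237) + e^(−3.0932) + e^(−3.2966) = 1.0000 + 0.46522 + 0.14607 + 0.045357 + 0.037009 = 1.6937.
⟨E⟩ = Σ Eᵢ e^(−Eᵢ/kT) / Z = (0·1.0000 + 90.3·0.46522 + 227·0.14607 + 365·0.045357 + 389·0.037009) / 1.6937 = 62.7 meV.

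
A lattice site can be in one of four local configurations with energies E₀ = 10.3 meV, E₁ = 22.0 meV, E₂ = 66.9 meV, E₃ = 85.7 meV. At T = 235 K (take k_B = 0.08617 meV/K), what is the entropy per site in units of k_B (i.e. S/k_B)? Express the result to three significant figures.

k_BT = 0.08617 × 235 K = 20.250 meV.
Eᵢ/kT = 0.50864, 1.0864, 3.3037, 4.2321.
Z = Σ e^(−Eᵢ/kT) = e^(−0.50864) + e^(−1.0864) + e^(−3.3037) + e^(−4.2321) = 0.60131 + 0.33743 + 0.036747 + 0.014522 = 0.99001.
⟨E⟩ = Σ EᵢPᵢ = 17.495 meV.
S/k_B = ln Z + ⟨E⟩/kT = ln(0.99001) + 17.495/20.250 = -0.010040 + 0.86395 = 0.854.

0.854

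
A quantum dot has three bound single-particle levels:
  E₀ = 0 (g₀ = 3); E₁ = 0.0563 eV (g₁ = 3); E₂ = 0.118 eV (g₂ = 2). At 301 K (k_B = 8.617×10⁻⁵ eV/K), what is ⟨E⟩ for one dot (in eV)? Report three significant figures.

0.00647 eV

k_BT = 8.617×10⁻⁵ × 301 K = 0.025937 eV.
Eᵢ/kT = 0, 2.1706, 4.5495.
Z = Σ gᵢe^(−Eᵢ/kT) = 3·e^(−0) + 3·e^(−2.1706) + 2·e^(−4.5495) = 3.0000 + 0.34233 + 0.021145 = 3.3635.
⟨E⟩ = Σ Eᵢ gᵢe^(−Eᵢ/kT) / Z = (0·3.0000 + 0.0563·0.34233 + 0.118·0.021145) / 3.3635 = 0.00647 eV.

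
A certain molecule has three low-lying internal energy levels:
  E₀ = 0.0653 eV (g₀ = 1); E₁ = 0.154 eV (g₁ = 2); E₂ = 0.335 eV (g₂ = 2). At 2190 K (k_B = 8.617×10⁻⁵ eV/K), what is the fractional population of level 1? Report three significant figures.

0.458

k_BT = 8.617×10⁻⁵ × 2190 K = 0.18871 eV.
Eᵢ/kT = 0.34603, 0.81607, 1.7752.
Z = Σ gᵢe^(−Eᵢ/kT) = 1·e^(−0.34603) + 2·e^(−0.81607) + 2·e^(−1.7752) = 0.70749 + 0.88433 + 0.33890 = 1.9307.
P₁ = g₁ e^(−E₁/kT) / Z = 0.88433/1.9307 = 0.458.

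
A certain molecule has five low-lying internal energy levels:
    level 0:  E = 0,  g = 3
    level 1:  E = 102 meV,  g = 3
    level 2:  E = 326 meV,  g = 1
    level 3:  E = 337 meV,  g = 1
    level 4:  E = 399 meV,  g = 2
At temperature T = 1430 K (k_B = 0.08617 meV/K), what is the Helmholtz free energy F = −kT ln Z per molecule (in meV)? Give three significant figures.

-186 meV

k_BT = 0.08617 × 1430 K = 123.22 meV.
Eᵢ/kT = 0, 0.82779, 2.6457, 2.7349, 3.2381.
Z = Σ gᵢe^(−Eᵢ/kT) = 3·e^(−0) + 3·e^(−0.82779) + 1·e^(−2.6457) + 1·e^(−2.7349) + 2·e^(−3.2381) = 3.0000 + 1.3110 + 0.070956 + 0.064900 + 0.078477 = 4.5253.
F = −kT ln Z = −123.22 × ln(4.5253) = −123.22 × 1.5097 = -186 meV.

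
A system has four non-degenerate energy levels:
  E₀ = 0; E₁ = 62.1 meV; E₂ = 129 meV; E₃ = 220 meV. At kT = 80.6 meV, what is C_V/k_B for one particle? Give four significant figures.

0.4929

Eᵢ/kT = 0, 0.770471, 1.60050, 2.72953.
Z = Σ e^(−Eᵢ/kT) = e^(−0) + e^(−0.770471) + e^(−1.60050) + e^(−2.72953) = 1.00000 + 0.462795 + 0.201796 + 0.0652499 = 1.72984.
⟨E⟩ = 39.9611 meV, ⟨E²⟩ = 4798.66 meV².
C_V/k_B = (⟨E²⟩ − ⟨E⟩²)/(kT)² = (4798.66 − 1596.89)/6496.36 = 0.4929.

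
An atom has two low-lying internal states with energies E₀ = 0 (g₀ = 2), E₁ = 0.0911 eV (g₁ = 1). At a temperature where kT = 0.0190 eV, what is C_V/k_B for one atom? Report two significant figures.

Eᵢ/kT = 0, 4.795.
Z = Σ gᵢe^(−Eᵢ/kT) = 2·e^(−0) + 1·e^(−4.795) = 2.000 + 0.008271 = 2.008.
⟨E⟩ = 0.0003752 eV, ⟨E²⟩ = 0.00003418 eV².
C_V/k_B = (⟨E²⟩ − ⟨E⟩²)/(kT)² = (0.00003418 − 0.0000001408)/0.0003610 = 0.094.

0.094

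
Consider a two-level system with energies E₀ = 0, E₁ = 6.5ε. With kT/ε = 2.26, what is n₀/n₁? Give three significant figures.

17.7

n₀/n₁ = exp[−(E₀−E₁)/kT] = exp(−(-6.5ε)/(2.26ε)) = exp(2.8761) = 17.7.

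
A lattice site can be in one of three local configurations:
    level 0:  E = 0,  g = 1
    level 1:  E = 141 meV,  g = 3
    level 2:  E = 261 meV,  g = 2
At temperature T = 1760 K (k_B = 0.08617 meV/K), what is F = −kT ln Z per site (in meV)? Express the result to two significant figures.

k_BT = 0.08617 × 1760 K = 151.7 meV.
Eᵢ/kT = 0, 0.9295, 1.721.
Z = Σ gᵢe^(−Eᵢ/kT) = 1·e^(−0) + 3·e^(−0.9295) + 2·e^(−1.721) = 1.000 + 1.184 + 0.3578 = 2.542.
F = −kT ln Z = −151.7 × ln(2.542) = −151.7 × 0.9330 = -140 meV.

-140 meV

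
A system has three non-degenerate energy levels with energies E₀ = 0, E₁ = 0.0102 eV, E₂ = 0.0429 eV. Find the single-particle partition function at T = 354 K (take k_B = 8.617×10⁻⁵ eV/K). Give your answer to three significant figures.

Z = 1.96

k_BT = 8.617×10⁻⁵ × 354 K = 0.030504 eV.
Eᵢ/kT = 0, 0.33438, 1.4064.
Z = Σ e^(−Eᵢ/kT) = e^(−0) + e^(−0.33438) + e^(−1.4064) = 1.0000 + 0.71578 + 0.24502 = 1.9608.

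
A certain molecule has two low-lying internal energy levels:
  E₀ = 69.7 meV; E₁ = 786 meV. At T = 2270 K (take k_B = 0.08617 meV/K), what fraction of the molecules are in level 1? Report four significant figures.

0.02504

k_BT = 0.08617 × 2270 K = 195.606 meV.
Eᵢ/kT = 0.356329, 4.01828.
Z = Σ e^(−Eᵢ/kT) = e^(−0.356329) + e^(−4.01828) = 0.700242 + 0.0179839 = 0.718226.
P₁ = e^(−E₁/kT) / Z = 0.0179839/0.718226 = 0.02504.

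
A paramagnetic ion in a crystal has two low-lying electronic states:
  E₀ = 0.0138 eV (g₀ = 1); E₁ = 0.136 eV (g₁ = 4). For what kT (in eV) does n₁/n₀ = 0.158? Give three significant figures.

n₁/n₀ = (g₁/g₀) exp[−(E₁−E₀)/kT] = 0.158.
⇒ (E₁−E₀)/kT = ln((4/1)/0.158) = ln(25.316) = 3.2314.
kT = 0.1222 eV / 3.2314 = 0.0378 eV.

0.0378 eV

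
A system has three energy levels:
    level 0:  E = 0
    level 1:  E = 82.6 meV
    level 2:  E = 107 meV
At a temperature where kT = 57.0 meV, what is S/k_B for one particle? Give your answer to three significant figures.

Eᵢ/kT = 0, 1.4491, 1.8772.
Z = Σ e^(−Eᵢ/kT) = e^(−0) + e^(−1.4491) + e^(−1.8772) = 1.0000 + 0.23478 + 0.15302 = 1.3878.
⟨E⟩ = Σ EᵢPᵢ = 25.772 meV.
S/k_B = ln Z + ⟨E⟩/kT = ln(1.3878) + 25.772/57.0 = 0.32772 + 0.45214 = 0.780.

0.780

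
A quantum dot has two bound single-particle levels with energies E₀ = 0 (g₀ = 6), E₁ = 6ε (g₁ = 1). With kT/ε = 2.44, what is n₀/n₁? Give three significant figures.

70.2

n₀/n₁ = (g₀/g₁) exp[−(E₀−E₁)/kT] = (6/1) × exp(−(-6ε)/(2.44ε)) = (6/1) × exp(2.4590) = 70.2.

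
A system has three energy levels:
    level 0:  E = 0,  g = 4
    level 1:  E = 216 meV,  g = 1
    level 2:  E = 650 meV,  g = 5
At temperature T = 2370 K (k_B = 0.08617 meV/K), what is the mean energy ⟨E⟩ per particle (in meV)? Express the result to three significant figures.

46.1 meV

k_BT = 0.08617 × 2370 K = 204.22 meV.
Eᵢ/kT = 0, 1.0577, 3.1828.
Z = Σ gᵢe^(−Eᵢ/kT) = 4·e^(−0) + 1·e^(−1.0577) + 5·e^(−3.1828) = 4.0000 + 0.34725 + 0.20735 = 4.5546.
⟨E⟩ = Σ Eᵢ gᵢe^(−Eᵢ/kT) / Z = (0·4.0000 + 216·0.34725 + 650·0.20735) / 4.5546 = 46.1 meV.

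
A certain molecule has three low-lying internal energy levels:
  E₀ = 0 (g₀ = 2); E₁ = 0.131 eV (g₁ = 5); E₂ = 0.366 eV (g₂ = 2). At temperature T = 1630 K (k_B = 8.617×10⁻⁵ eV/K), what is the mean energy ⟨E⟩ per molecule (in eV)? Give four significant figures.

0.07577 eV

k_BT = 8.617×10⁻⁵ × 1630 K = 0.140457 eV.
Eᵢ/kT = 0, 0.932670, 2.60578.
Z = Σ gᵢe^(−Eᵢ/kT) = 2·e^(−0) + 5·e^(−0.932670) + 2·e^(−2.60578) = 2.00000 + 1.96751 + 0.147691 = 4.11520.
⟨E⟩ = Σ Eᵢ gᵢe^(−Eᵢ/kT) / Z = (0·2.00000 + 0.131·1.96751 + 0.366·0.147691) / 4.11520 = 0.07577 eV.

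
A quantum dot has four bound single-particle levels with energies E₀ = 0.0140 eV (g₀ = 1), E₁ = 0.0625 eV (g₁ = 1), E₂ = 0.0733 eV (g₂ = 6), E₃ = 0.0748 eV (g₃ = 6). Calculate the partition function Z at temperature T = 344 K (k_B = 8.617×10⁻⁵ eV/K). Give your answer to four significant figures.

Z = 1.732

k_BT = 8.617×10⁻⁵ × 344 K = 0.0296425 eV.
Eᵢ/kT = 0.472295, 2.10846, 2.47280, 2.52340.
Z = Σ gᵢe^(−Eᵢ/kT) = 1·e^(−0.472295) + 1·e^(−2.10846) + 6·e^(−2.47280) + 6·e^(−2.52340) = 0.623570 + 0.121425 + 0.506090 + 0.481119 = 1.73220.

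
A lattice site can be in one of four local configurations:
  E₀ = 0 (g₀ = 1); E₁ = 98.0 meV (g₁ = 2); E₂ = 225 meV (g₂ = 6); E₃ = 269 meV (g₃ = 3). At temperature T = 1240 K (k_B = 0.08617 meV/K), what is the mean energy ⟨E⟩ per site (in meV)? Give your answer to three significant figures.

111 meV

k_BT = 0.08617 × 1240 K = 106.85 meV.
Eᵢ/kT = 0, 0.91717, 2.1058, 2.5175.
Z = Σ gᵢe^(−Eᵢ/kT) = 1·e^(−0) + 2·e^(−0.91717) + 6·e^(−2.1058) + 3·e^(−2.5175) = 1.0000 + 0.79930 + 0.73049 + 0.24198 = 2.7718.
⟨E⟩ = Σ Eᵢ gᵢe^(−Eᵢ/kT) / Z = (0·1.0000 + 98.0·0.79930 + 225·0.73049 + 269·0.24198) / 2.7718 = 111 meV.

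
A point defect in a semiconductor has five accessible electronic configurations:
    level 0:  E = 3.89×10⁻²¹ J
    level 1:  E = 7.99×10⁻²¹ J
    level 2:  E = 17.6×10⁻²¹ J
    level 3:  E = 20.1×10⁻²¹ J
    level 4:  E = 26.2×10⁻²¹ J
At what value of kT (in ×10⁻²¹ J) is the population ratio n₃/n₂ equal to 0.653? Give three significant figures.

n₃/n₂ = exp[−(E₃−E₂)/kT] = 0.653.
⇒ (E₃−E₂)/kT = ln(1/0.653) = ln(1.5314) = 0.42618.
kT = 2.5 ×10⁻²¹ J / 0.42618 = 5.87 ×10⁻²¹ J.

5.87 ×10⁻²¹ J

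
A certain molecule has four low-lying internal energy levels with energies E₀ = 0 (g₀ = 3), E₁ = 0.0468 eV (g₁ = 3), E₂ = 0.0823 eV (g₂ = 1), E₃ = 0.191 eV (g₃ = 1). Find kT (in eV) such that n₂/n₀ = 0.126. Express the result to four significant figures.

0.08460 eV

n₂/n₀ = (g₂/g₀) exp[−(E₂−E₀)/kT] = 0.126.
⇒ (E₂−E₀)/kT = ln((1/3)/0.126) = ln(2.64550) = 0.972860.
kT = 0.0823 eV / 0.972860 = 0.08460 eV.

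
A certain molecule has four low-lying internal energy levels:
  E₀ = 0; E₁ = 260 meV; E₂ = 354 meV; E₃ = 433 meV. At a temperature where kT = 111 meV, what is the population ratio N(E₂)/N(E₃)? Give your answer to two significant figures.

2.0

n₂/n₃ = exp[−(E₂−E₃)/kT] = exp(−(-79 meV)/(111 meV)) = exp(0.7117) = 2.0.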